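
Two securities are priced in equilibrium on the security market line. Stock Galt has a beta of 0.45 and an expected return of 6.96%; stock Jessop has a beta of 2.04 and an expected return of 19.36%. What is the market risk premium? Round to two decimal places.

7.80%

Both satisfy E(R) = R_f + β·MRP, so the slope of the SML is
MRP = (19.36% − 6.96%) / (2.04 − 0.45) = 12.40% / 1.59 = 7.7987%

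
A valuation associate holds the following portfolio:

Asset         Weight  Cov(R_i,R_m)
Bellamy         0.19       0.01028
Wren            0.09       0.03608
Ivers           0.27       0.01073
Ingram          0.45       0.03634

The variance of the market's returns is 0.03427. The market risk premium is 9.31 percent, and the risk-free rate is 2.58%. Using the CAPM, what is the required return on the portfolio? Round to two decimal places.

9.22%

β_Bellamy = 0.01028 / 0.03427 = 0.3000
β_Wren = 0.03608 / 0.03427 = 1.0528
β_Ivers = 0.01073 / 0.03427 = 0.3131
β_Ingram = 0.03634 / 0.03427 = 1.0604
β_P = Σ w_i β_i = 0.19×0.3000 + 0.09×1.0528 + 0.27×0.3131 + 0.45×1.0604 = 0.7135
E(R_P) = R_f + β_P × MRP = 2.58% + 0.7135 × 9.31% = 9.22%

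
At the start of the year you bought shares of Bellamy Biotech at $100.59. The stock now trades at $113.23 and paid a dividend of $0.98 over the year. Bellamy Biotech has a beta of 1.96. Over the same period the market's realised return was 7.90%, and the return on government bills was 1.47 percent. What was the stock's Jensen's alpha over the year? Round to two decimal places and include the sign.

-0.53%

Realised HPR = (P1 + D1 − P0) / P0 = (113.23 + 0.98 − 100.59) / 100.59 = 13.62 / 100.59 = 13.5401%
MRP = 7.90% − 1.47% = 6.43%
CAPM required = R_f + β·MRP = 1.47% + 1.96 × 6.43% = 14.0728%
α = realised − required = 13.5401% − 14.0728% = -0.53%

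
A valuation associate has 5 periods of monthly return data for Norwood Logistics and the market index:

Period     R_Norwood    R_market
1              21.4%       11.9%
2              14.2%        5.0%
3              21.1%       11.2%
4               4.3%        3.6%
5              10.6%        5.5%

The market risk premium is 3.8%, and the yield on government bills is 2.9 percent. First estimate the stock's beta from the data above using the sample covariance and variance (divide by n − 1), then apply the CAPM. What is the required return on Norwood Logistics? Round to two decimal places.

9.60%

Mean R_i = (21.4 + 14.2 + 21.1 + 4.3 + 10.6) / 5 = 14.3200%
Mean R_m = (11.9 + 5.0 + 11.2 + 3.6 + 5.5) / 5 = 7.4400%
Σ(R_i − R̄_i)(R_m − R̄_m) = 103.0560  ⇒  Cov = 103.0560 / 4 = 25.7640
Σ(R_m − R̄_m)² = 58.4920  ⇒  Var(R_m) = 58.4920 / 4 = 14.6230
β = Cov / Var(R_m) = 25.7640 / 14.6230 = 1.7619
E(R) = R_f + β × MRP = 2.9% + 1.7619 × 3.8% = 9.60%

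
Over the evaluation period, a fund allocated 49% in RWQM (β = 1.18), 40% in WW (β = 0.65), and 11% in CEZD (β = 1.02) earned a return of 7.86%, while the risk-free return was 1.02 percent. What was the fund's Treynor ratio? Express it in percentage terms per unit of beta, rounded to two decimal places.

β_P = 0.49×1.18 + 0.40×0.65 + 0.11×1.02 = 0.9504
Treynor = (R_P − R_f) / β_P = (7.86% − 1.02%) / 0.9504 = 6.84% / 0.9504 = 7.20%

7.20%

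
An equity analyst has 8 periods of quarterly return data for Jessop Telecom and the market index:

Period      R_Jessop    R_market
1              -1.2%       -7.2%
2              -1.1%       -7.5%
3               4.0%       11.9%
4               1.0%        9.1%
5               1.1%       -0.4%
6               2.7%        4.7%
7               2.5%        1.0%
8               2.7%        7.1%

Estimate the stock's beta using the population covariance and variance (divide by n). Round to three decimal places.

0.221

Mean R_i = (-1.2 − 1.1 + 4.0 + 1.0 + 1.1 + 2.7 + 2.5 + 2.7) / 8 = 1.4625%
Mean R_m = (-7.2 − 7.5 + 11.9 + 9.1 − 0.4 + 4.7 + 1.0 + 7.1) / 8 = 2.3375%
Σ(R_i − R̄_i)(R_m − R̄_m) = 80.1613  ⇒  Cov = 80.1613 / 8 = 10.0202
Σ(R_m − R̄_m)² = 362.4588  ⇒  Var(R_m) = 362.4588 / 8 = 45.3074
β = Cov / Var(R_m) = 10.0202 / 45.3074 = 0.2212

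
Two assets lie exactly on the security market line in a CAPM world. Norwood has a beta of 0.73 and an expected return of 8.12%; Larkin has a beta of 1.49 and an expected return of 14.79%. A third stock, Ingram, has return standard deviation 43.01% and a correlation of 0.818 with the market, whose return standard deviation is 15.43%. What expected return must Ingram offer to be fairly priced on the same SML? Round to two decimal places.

MRP = (14.79% − 8.12%) / (1.49 − 0.73) = 8.7763%
R_f = 8.12% − 0.73 × 8.7763% = 1.7133%
β_Ingram = ρ·σ_i/σ_m = 0.818 × 43.01 / 15.43 = 2.2801
E(R_Ingram) = R_f + β × MRP = 1.7133% + 2.2801 × 8.7763% = 21.72%

21.72%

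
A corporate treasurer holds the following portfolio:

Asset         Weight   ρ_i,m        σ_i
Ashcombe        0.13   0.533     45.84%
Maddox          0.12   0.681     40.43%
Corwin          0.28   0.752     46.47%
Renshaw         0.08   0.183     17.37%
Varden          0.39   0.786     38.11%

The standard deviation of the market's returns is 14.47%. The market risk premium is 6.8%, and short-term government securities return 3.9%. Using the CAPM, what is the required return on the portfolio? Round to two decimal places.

β_Ashcombe = 0.533 × 45.84% / 14.47% = 1.6885
β_Maddox = 0.681 × 40.43% / 14.47% = 1.9028
β_Corwin = 0.752 × 46.47% / 14.47% = 2.4150
β_Renshaw = 0.183 × 17.37% / 14.47% = 0.2197
β_Varden = 0.786 × 38.11% / 14.47% = 2.0701
β_P = Σ w_i β_i = 0.13×1.6885 + 0.12×1.9028 + 0.28×2.4150 + 0.08×0.2197 + 0.39×2.0701 = 1.9490
E(R_P) = R_f + β_P × MRP = 3.9% + 1.9490 × 6.8% = 17.15%

17.15%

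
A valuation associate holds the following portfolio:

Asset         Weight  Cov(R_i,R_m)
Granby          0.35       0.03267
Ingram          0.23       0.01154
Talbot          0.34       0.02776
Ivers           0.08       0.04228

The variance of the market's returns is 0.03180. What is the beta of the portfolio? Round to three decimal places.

β_Granby = 0.03267 / 0.03180 = 1.0274
β_Ingram = 0.01154 / 0.03180 = 0.3629
β_Talbot = 0.02776 / 0.03180 = 0.8730
β_Ivers = 0.04228 / 0.03180 = 1.3296
β_P = Σ w_i β_i = 0.35×1.0274 + 0.23×0.3629 + 0.34×0.8730 + 0.08×1.3296 = 0.8462

0.846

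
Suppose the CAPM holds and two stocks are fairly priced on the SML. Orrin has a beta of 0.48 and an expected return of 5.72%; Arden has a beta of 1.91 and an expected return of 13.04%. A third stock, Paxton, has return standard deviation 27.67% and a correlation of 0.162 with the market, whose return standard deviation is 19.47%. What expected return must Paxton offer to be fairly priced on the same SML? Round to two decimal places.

4.44%

MRP = (13.04% − 5.72%) / (1.91 − 0.48) = 5.1189%
R_f = 5.72% − 0.48 × 5.1189% = 3.2629%
β_Paxton = ρ·σ_i/σ_m = 0.162 × 27.67 / 19.47 = 0.2302
E(R_Paxton) = R_f + β × MRP = 3.2629% + 0.2302 × 5.1189% = 4.44%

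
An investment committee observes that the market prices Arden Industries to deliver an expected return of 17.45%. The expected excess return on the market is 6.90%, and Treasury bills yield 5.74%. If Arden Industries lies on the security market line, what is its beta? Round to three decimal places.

β = (E(R) − R_f) / MRP = (17.45% − 5.74%) / 6.90% = 11.71% / 6.90% = 1.697

1.697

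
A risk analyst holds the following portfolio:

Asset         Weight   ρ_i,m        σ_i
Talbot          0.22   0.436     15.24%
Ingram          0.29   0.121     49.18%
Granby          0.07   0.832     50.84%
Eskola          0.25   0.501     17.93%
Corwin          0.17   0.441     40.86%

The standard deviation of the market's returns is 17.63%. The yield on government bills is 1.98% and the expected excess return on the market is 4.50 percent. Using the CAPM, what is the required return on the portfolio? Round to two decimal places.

4.90%

β_Talbot = 0.436 × 15.24% / 17.63% = 0.3769
β_Ingram = 0.121 × 49.18% / 17.63% = 0.3375
β_Granby = 0.832 × 50.84% / 17.63% = 2.3993
β_Eskola = 0.501 × 17.93% / 17.63% = 0.5095
β_Corwin = 0.441 × 40.86% / 17.63% = 1.0221
β_P = Σ w_i β_i = 0.22×0.3769 + 0.29×0.3375 + 0.07×2.3993 + 0.25×0.5095 + 0.17×1.0221 = 0.6499
E(R_P) = R_f + β_P × MRP = 1.98% + 0.6499 × 4.50% = 4.90%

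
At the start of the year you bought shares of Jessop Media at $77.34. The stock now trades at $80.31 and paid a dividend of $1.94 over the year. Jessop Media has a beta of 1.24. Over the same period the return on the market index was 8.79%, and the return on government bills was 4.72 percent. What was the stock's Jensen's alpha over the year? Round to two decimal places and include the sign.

-3.42%

Realised HPR = (P1 + D1 − P0) / P0 = (80.31 + 1.94 − 77.34) / 77.34 = 4.91 / 77.34 = 6.3486%
MRP = 8.79% − 4.72% = 4.07%
CAPM required = R_f + β·MRP = 4.72% + 1.24 × 4.07% = 9.7668%
α = realised − required = 6.3486% − 9.7668% = -3.42%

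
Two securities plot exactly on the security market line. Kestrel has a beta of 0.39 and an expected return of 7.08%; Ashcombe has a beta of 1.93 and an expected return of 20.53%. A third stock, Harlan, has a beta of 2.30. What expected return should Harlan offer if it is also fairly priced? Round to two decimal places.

23.76%

MRP (SML slope) = (20.53% − 7.08%) / (1.93 − 0.39) = 13.45% / 1.54 = 8.7338%
R_f (intercept) = 7.08% − 0.39 × 8.7338% = 3.6738%
E(R_Harlan) = R_f + β × MRP = 3.6738% + 2.30 × 8.7338% = 23.76%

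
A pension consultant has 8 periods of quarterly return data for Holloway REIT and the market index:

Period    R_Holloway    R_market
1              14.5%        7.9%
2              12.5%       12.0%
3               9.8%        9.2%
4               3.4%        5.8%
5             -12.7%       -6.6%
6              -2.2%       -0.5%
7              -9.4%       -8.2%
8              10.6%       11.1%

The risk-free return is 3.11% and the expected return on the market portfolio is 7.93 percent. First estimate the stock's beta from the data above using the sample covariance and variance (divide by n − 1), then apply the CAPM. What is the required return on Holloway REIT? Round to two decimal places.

Mean R_i = (14.5 + 12.5 + 9.8 + 3.4 − 12.7 − 2.2 − 9.4 + 10.6) / 8 = 3.3125%
Mean R_m = (7.9 + 12.0 + 9.2 + 5.8 − 6.6 − 0.5 − 8.2 + 11.1) / 8 = 3.8375%
Σ(R_i − R̄_i)(R_m − R̄_m) = 552.3963  ⇒  Cov = 552.3963 / 7 = 78.9138
Σ(R_m − R̄_m)² = 441.1388  ⇒  Var(R_m) = 441.1388 / 7 = 63.0198
β = Cov / Var(R_m) = 78.9138 / 63.0198 = 1.2522
MRP = 7.93% − 3.11% = 4.82%
E(R) = R_f + β × MRP = 3.11% + 1.2522 × 4.82% = 9.15%

9.15%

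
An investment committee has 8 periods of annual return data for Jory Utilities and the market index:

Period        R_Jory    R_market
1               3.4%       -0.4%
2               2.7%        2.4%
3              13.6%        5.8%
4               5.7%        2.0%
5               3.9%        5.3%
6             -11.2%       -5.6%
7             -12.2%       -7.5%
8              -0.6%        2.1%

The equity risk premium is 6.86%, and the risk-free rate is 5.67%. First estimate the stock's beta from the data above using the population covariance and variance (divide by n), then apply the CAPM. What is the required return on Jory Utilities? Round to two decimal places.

Mean R_i = (3.4 + 2.7 + 13.6 + 5.7 + 3.9 − 11.2 − 12.2 − 0.6) / 8 = 0.6625%
Mean R_m = (-0.4 + 2.4 + 5.8 + 2.0 + 5.3 − 5.6 − 7.5 + 2.1) / 8 = 0.5125%
Σ(R_i − R̄_i)(R_m − R̄_m) = 266.3138  ⇒  Cov = 266.3138 / 8 = 33.2892
Σ(R_m − R̄_m)² = 161.5688  ⇒  Var(R_m) = 161.5688 / 8 = 20.1961
β = Cov / Var(R_m) = 33.2892 / 20.1961 = 1.6483
E(R) = R_f + β × MRP = 5.67% + 1.6483 × 6.86% = 16.98%

16.98%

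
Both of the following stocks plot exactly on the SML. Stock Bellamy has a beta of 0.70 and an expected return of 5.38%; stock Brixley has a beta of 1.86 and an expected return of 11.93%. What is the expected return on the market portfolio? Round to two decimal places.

Both satisfy E(R) = R_f + β·MRP, so the slope of the SML is
MRP = (11.93% − 5.38%) / (1.86 − 0.70) = 6.55% / 1.16 = 5.6466%
R_f = E(R_Bellamy) − β_Bellamy·MRP = 5.38% − 0.70 × 5.6466% = 1.4274%
E(R_m) = R_f + MRP = 1.4274% + 5.6466% = 7.07%

7.07%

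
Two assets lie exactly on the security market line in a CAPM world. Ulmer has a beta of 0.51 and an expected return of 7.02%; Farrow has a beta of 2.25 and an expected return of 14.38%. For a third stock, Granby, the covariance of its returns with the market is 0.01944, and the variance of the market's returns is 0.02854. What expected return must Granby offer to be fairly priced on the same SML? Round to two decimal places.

7.74%

MRP = (14.38% − 7.02%) / (2.25 − 0.51) = 4.2299%
R_f = 7.02% − 0.51 × 4.2299% = 4.8628%
β_Granby = Cov / Var(R_m) = 0.01944 / 0.02854 = 0.6811
E(R_Granby) = R_f + β × MRP = 4.8628% + 0.6811 × 4.2299% = 7.74%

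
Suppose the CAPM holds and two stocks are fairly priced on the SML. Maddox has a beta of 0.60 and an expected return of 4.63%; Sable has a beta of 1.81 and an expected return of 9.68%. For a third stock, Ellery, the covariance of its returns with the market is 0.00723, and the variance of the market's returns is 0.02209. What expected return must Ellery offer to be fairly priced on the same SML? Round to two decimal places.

3.49%

MRP = (9.68% − 4.63%) / (1.81 − 0.60) = 4.1736%
R_f = 4.63% − 0.60 × 4.1736% = 2.1258%
β_Ellery = Cov / Var(R_m) = 0.00723 / 0.02209 = 0.3273
E(R_Ellery) = R_f + β × MRP = 2.1258% + 0.3273 × 4.1736% = 3.49%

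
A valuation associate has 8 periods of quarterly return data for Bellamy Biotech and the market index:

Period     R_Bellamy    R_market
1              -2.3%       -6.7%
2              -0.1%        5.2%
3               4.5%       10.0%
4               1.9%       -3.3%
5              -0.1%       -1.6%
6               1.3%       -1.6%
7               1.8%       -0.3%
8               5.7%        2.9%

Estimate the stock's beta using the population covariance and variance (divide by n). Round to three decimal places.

0.312

Mean R_i = (-2.3 − 0.1 + 4.5 + 1.9 − 0.1 + 1.3 + 1.8 + 5.7) / 8 = 1.5875%
Mean R_m = (-6.7 + 5.2 + 10.0 − 3.3 − 1.6 − 1.6 − 0.3 + 2.9) / 8 = 0.5750%
Σ(R_i − R̄_i)(R_m − R̄_m) = 60.3875  ⇒  Cov = 60.3875 / 8 = 7.5484
Σ(R_m − R̄_m)² = 193.7950  ⇒  Var(R_m) = 193.7950 / 8 = 24.2244
β = Cov / Var(R_m) = 7.5484 / 24.2244 = 0.3116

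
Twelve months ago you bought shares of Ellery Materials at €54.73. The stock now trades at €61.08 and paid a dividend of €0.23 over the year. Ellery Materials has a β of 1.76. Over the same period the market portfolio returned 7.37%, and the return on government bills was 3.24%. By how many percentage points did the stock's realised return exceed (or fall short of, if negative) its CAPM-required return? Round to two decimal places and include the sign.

+1.51%

Realised HPR = (P1 + D1 − P0) / P0 = (61.08 + 0.23 − 54.73) / 54.73 = 6.58 / 54.73 = 12.0227%
MRP = 7.37% − 3.24% = 4.13%
CAPM required = R_f + β·MRP = 3.24% + 1.76 × 4.13% = 10.5088%
α = realised − required = 12.0227% − 10.5088% = +1.51%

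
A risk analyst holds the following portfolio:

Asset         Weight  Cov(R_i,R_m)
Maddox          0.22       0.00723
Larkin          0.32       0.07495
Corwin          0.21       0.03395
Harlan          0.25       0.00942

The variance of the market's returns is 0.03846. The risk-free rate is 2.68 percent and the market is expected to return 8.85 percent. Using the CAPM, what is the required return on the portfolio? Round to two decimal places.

8.30%

β_Maddox = 0.00723 / 0.03846 = 0.1880
β_Larkin = 0.07495 / 0.03846 = 1.9488
β_Corwin = 0.03395 / 0.03846 = 0.8827
β_Harlan = 0.00942 / 0.03846 = 0.2449
β_P = Σ w_i β_i = 0.22×0.1880 + 0.32×1.9488 + 0.21×0.8827 + 0.25×0.2449 = 0.9116
MRP = 8.85% − 2.68% = 6.17%
E(R_P) = R_f + β_P × MRP = 2.68% + 0.9116 × 6.17% = 8.30%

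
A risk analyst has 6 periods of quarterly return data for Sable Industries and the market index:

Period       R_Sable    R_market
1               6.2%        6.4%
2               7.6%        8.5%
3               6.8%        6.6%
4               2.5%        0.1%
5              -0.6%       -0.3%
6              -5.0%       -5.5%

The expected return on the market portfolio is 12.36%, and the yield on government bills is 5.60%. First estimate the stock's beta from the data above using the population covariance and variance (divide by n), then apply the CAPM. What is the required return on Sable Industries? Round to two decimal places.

Mean R_i = (6.2 + 7.6 + 6.8 + 2.5 − 0.6 − 5.0) / 6 = 2.9167%
Mean R_m = (6.4 + 8.5 + 6.6 + 0.1 − 0.3 − 5.5) / 6 = 2.6333%
Σ(R_i − R̄_i)(R_m − R̄_m) = 131.0067  ⇒  Cov = 131.0067 / 6 = 21.8345
Σ(R_m − R̄_m)² = 145.5133  ⇒  Var(R_m) = 145.5133 / 6 = 24.2522
β = Cov / Var(R_m) = 21.8345 / 24.2522 = 0.9003
MRP = 12.36% − 5.60% = 6.76%
E(R) = R_f + β × MRP = 5.60% + 0.9003 × 6.76% = 11.69%

11.69%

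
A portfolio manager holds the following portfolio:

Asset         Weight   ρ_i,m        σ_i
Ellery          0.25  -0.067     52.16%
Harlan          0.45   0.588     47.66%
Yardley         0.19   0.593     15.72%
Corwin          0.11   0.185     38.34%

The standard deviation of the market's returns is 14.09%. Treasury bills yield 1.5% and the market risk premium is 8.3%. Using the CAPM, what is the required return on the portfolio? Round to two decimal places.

β_Ellery = -0.067 × 52.16% / 14.09% = -0.2480
β_Harlan = 0.588 × 47.66% / 14.09% = 1.9889
β_Yardley = 0.593 × 15.72% / 14.09% = 0.6616
β_Corwin = 0.185 × 38.34% / 14.09% = 0.5034
β_P = Σ w_i β_i = 0.25×-0.2480 + 0.45×1.9889 + 0.19×0.6616 + 0.11×0.5034 = 1.0141
E(R_P) = R_f + β_P × MRP = 1.5% + 1.0141 × 8.3% = 9.92%

9.92%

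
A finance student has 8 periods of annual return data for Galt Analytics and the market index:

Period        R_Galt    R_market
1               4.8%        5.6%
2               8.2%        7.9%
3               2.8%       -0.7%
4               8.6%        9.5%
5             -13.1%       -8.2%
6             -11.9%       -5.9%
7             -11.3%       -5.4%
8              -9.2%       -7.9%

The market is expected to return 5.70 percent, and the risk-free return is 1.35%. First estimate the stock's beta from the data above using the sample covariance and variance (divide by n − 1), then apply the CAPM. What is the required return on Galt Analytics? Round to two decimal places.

6.80%

Mean R_i = (4.8 + 8.2 + 2.8 + 8.6 − 13.1 − 11.9 − 11.3 − 9.2) / 8 = -2.6375%
Mean R_m = (5.6 + 7.9 − 0.7 + 9.5 − 8.2 − 5.9 − 5.4 − 7.9) / 8 = -0.6375%
Σ(R_i − R̄_i)(R_m − R̄_m) = 469.2788  ⇒  Cov = 469.2788 / 7 = 67.0398
Σ(R_m − R̄_m)² = 374.8788  ⇒  Var(R_m) = 374.8788 / 7 = 53.5541
β = Cov / Var(R_m) = 67.0398 / 53.5541 = 1.2518
MRP = 5.70% − 1.35% = 4.35%
E(R) = R_f + β × MRP = 1.35% + 1.2518 × 4.35% = 6.80%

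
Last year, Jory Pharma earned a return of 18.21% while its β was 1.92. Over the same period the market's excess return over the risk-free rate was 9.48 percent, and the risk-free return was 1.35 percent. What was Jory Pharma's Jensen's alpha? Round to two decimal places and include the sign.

CAPM benchmark = R_f + β(R_m − R_f) = 1.35% + 1.92 × 9.48% = 19.5516%
α = actual − benchmark = 18.21% − 19.5516% = -1.34%

-1.34%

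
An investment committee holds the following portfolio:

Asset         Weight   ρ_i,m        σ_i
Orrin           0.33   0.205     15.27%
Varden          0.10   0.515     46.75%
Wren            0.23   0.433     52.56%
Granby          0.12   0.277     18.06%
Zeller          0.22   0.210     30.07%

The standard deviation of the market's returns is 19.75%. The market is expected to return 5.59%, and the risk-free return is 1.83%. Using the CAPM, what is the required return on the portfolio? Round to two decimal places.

3.86%

β_Orrin = 0.205 × 15.27% / 19.75% = 0.1585
β_Varden = 0.515 × 46.75% / 19.75% = 1.2191
β_Wren = 0.433 × 52.56% / 19.75% = 1.1523
β_Granby = 0.277 × 18.06% / 19.75% = 0.2533
β_Zeller = 0.210 × 30.07% / 19.75% = 0.3197
β_P = Σ w_i β_i = 0.33×0.1585 + 0.10×1.2191 + 0.23×1.1523 + 0.12×0.2533 + 0.22×0.3197 = 0.5400
MRP = 5.59% − 1.83% = 3.76%
E(R_P) = R_f + β_P × MRP = 1.83% + 0.5400 × 3.76% = 3.86%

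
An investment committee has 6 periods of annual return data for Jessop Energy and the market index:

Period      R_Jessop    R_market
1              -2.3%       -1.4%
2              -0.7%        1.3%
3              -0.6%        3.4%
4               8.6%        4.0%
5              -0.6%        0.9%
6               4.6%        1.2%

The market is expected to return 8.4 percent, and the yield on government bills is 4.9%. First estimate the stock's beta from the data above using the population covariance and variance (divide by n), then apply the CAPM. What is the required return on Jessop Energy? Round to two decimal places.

9.67%

Mean R_i = (-2.3 − 0.7 − 0.6 + 8.6 − 0.6 + 4.6) / 6 = 1.5000%
Mean R_m = (-1.4 + 1.3 + 3.4 + 4.0 + 0.9 + 1.2) / 6 = 1.5667%
Σ(R_i − R̄_i)(R_m − R̄_m) = 25.5500  ⇒  Cov = 25.5500 / 6 = 4.2583
Σ(R_m − R̄_m)² = 18.7333  ⇒  Var(R_m) = 18.7333 / 6 = 3.1222
β = Cov / Var(R_m) = 4.2583 / 3.1222 = 1.3639
MRP = 8.4% − 4.9% = 3.50%
E(R) = R_f + β × MRP = 4.9% + 1.3639 × 3.5% = 9.67%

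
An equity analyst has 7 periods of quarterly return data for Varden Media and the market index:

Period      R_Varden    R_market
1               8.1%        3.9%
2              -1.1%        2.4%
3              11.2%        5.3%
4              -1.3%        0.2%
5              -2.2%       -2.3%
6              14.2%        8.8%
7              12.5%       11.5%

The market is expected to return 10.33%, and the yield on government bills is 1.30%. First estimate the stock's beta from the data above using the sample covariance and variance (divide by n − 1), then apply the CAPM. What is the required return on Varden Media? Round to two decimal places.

Mean R_i = (8.1 − 1.1 + 11.2 − 1.3 − 2.2 + 14.2 + 12.5) / 7 = 5.9143%
Mean R_m = (3.9 + 2.4 + 5.3 + 0.2 − 2.3 + 8.8 + 11.5) / 7 = 4.2571%
Σ(R_i − R̄_i)(R_m − R̄_m) = 185.5743  ⇒  Cov = 185.5743 / 6 = 30.9291
Σ(R_m − R̄_m)² = 137.2171  ⇒  Var(R_m) = 137.2171 / 6 = 22.8695
β = Cov / Var(R_m) = 30.9291 / 22.8695 = 1.3524
MRP = 10.33% − 1.30% = 9.03%
E(R) = R_f + β × MRP = 1.30% + 1.3524 × 9.03% = 13.51%

13.51%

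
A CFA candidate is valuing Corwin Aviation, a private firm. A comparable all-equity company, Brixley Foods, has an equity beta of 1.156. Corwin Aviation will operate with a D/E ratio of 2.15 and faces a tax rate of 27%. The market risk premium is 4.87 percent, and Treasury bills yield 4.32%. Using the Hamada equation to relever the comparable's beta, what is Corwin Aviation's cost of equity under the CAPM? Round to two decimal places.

β_L = β_U × [1 + (1 − t)(D/E)] = 1.156 × [1 + (1 − 0.27) × 2.15]
    = 1.156 × [1 + 0.73 × 2.15] = 1.156 × 2.5695 = 2.9703
E(R) = R_f + β_L × MRP = 4.32% + 2.9703 × 4.87% = 18.79%

18.79%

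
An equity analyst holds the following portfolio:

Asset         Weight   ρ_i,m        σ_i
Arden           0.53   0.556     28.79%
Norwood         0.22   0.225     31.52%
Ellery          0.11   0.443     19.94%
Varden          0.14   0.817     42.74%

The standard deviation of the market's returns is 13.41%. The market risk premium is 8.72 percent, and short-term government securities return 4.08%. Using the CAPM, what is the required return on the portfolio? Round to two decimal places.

β_Arden = 0.556 × 28.79% / 13.41% = 1.1937
β_Norwood = 0.225 × 31.52% / 13.41% = 0.5289
β_Ellery = 0.443 × 19.94% / 13.41% = 0.6587
β_Varden = 0.817 × 42.74% / 13.41% = 2.6039
β_P = Σ w_i β_i = 0.53×1.1937 + 0.22×0.5289 + 0.11×0.6587 + 0.14×2.6039 = 1.1860
E(R_P) = R_f + β_P × MRP = 4.08% + 1.1860 × 8.72% = 14.42%

14.42%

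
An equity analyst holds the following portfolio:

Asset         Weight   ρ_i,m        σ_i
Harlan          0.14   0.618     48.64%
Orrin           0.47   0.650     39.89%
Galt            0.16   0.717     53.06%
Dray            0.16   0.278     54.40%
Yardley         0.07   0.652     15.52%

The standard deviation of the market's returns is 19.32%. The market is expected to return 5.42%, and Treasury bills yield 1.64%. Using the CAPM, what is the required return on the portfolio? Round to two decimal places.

β_Harlan = 0.618 × 48.64% / 19.32% = 1.5559
β_Orrin = 0.650 × 39.89% / 19.32% = 1.3421
β_Galt = 0.717 × 53.06% / 19.32% = 1.9692
β_Dray = 0.278 × 54.40% / 19.32% = 0.7828
β_Yardley = 0.652 × 15.52% / 19.32% = 0.5238
β_P = Σ w_i β_i = 0.14×1.5559 + 0.47×1.3421 + 0.16×1.9692 + 0.16×0.7828 + 0.07×0.5238 = 1.3256
MRP = 5.42% − 1.64% = 3.78%
E(R_P) = R_f + β_P × MRP = 1.64% + 1.3256 × 3.78% = 6.65%

6.65%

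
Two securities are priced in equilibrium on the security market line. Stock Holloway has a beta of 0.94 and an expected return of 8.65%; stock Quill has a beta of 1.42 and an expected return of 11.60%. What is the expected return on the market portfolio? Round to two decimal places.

9.02%

Both satisfy E(R) = R_f + β·MRP, so the slope of the SML is
MRP = (11.60% − 8.65%) / (1.42 − 0.94) = 2.95% / 0.48 = 6.1458%
R_f = E(R_Holloway) − β_Holloway·MRP = 8.65% − 0.94 × 6.1458% = 2.8729%
E(R_m) = R_f + MRP = 2.8729% + 6.1458% = 9.02%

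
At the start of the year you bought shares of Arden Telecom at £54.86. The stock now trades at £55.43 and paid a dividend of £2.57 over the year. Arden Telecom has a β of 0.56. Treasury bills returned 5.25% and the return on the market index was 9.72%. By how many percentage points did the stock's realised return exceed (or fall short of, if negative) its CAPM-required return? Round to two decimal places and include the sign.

-2.03%

Realised HPR = (P1 + D1 − P0) / P0 = (55.43 + 2.57 − 54.86) / 54.86 = 3.14 / 54.86 = 5.7237%
MRP = 9.72% − 5.25% = 4.47%
CAPM required = R_f + β·MRP = 5.25% + 0.56 × 4.47% = 7.7532%
α = realised − required = 5.7237% − 7.7532% = -2.03%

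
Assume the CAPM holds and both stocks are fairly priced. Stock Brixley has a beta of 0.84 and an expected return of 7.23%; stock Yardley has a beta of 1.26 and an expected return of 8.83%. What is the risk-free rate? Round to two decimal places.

4.03%

Both satisfy E(R) = R_f + β·MRP, so the slope of the SML is
MRP = (8.83% − 7.23%) / (1.26 − 0.84) = 1.60% / 0.42 = 3.8095%
R_f = E(R_Brixley) − β_Brixley·MRP = 7.23% − 0.84 × 3.8095% = 4.0300%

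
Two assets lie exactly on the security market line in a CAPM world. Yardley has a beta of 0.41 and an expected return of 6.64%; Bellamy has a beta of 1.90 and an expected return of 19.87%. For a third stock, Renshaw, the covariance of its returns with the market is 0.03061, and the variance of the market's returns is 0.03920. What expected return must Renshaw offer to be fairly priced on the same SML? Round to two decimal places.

MRP = (19.87% − 6.64%) / (1.90 − 0.41) = 8.8792%
R_f = 6.64% − 0.41 × 8.8792% = 2.9995%
β_Renshaw = Cov / Var(R_m) = 0.03061 / 0.03920 = 0.7809
E(R_Renshaw) = R_f + β × MRP = 2.9995% + 0.7809 × 8.8792% = 9.93%

9.93%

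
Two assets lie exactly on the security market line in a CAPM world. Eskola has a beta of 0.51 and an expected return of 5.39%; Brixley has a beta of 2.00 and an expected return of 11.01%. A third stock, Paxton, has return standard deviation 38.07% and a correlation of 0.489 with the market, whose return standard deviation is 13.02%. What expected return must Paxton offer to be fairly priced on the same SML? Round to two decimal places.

MRP = (11.01% − 5.39%) / (2.00 − 0.51) = 3.7718%
R_f = 5.39% − 0.51 × 3.7718% = 3.4664%
β_Paxton = ρ·σ_i/σ_m = 0.489 × 38.07 / 13.02 = 1.4298
E(R_Paxton) = R_f + β × MRP = 3.4664% + 1.4298 × 3.7718% = 8.86%

8.86%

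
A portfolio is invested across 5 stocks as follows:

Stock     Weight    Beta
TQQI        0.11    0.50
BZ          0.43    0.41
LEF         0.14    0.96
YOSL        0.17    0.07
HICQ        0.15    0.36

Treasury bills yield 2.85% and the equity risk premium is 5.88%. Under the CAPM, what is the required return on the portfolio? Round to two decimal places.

5.39%

β_P = Σ w_i β_i = 0.11×0.50 + 0.43×0.41 + 0.14×0.96 + 0.17×0.07 + 0.15×0.36 = 0.4316
E(R_P) = R_f + β_P × MRP = 2.85% + 0.4316 × 5.88% = 5.39%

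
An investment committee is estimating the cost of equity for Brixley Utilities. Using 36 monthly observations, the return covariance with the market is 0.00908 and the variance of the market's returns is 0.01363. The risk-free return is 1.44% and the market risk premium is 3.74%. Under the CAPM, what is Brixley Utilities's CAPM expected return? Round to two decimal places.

3.93%

β = Cov(R_i, R_m) / Var(R_m) = 0.00908 / 0.01363 = 0.6662
E(R) = R_f + β × MRP = 1.44% + 0.6662 × 3.74% = 3.93%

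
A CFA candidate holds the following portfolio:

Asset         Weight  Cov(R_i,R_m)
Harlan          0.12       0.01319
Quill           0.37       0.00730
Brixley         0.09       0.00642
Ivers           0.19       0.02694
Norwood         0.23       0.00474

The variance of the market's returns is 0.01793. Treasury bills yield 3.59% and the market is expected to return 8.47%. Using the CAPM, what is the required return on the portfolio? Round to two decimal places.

6.60%

β_Harlan = 0.01319 / 0.01793 = 0.7356
β_Quill = 0.00730 / 0.01793 = 0.4071
β_Brixley = 0.00642 / 0.01793 = 0.3581
β_Ivers = 0.02694 / 0.01793 = 1.5025
β_Norwood = 0.00474 / 0.01793 = 0.2644
β_P = Σ w_i β_i = 0.12×0.7356 + 0.37×0.4071 + 0.09×0.3581 + 0.19×1.5025 + 0.23×0.2644 = 0.6174
MRP = 8.47% − 3.59% = 4.88%
E(R_P) = R_f + β_P × MRP = 3.59% + 0.6174 × 4.88% = 6.60%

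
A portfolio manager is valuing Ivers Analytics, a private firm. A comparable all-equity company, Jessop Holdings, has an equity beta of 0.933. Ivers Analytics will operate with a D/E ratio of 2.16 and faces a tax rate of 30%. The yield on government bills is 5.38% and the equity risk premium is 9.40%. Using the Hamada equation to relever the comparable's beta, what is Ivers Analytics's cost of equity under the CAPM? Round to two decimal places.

27.41%

β_L = β_U × [1 + (1 − t)(D/E)] = 0.933 × [1 + (1 − 0.30) × 2.16]
    = 0.933 × [1 + 0.70 × 2.16] = 0.933 × 2.5120 = 2.3437
E(R) = R_f + β_L × MRP = 5.38% + 2.3437 × 9.40% = 27.41%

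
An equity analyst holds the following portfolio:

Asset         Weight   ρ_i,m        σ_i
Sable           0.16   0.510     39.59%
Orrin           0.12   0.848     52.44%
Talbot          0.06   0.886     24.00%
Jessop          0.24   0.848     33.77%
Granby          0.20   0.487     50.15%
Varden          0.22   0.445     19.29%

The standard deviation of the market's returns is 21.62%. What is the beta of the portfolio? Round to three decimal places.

1.086

β_Sable = 0.510 × 39.59% / 21.62% = 0.9339
β_Orrin = 0.848 × 52.44% / 21.62% = 2.0569
β_Talbot = 0.886 × 24.00% / 21.62% = 0.9835
β_Jessop = 0.848 × 33.77% / 21.62% = 1.3246
β_Granby = 0.487 × 50.15% / 21.62% = 1.1297
β_Varden = 0.445 × 19.29% / 21.62% = 0.3970
β_P = Σ w_i β_i = 0.16×0.9339 + 0.12×2.0569 + 0.06×0.9835 + 0.24×1.3246 + 0.20×1.1297 + 0.22×0.3970 = 1.0864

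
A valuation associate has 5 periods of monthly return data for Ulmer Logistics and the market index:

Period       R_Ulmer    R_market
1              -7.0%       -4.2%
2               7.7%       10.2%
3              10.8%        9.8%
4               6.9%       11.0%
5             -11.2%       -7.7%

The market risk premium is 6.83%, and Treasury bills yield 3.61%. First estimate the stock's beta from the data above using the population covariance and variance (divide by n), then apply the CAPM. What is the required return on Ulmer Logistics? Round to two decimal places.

10.93%

Mean R_i = (-7.0 + 7.7 + 10.8 + 6.9 − 11.2) / 5 = 1.4400%
Mean R_m = (-4.2 + 10.2 + 9.8 + 11.0 − 7.7) / 5 = 3.8200%
Σ(R_i − R̄_i)(R_m − R̄_m) = 348.4160  ⇒  Cov = 348.4160 / 5 = 69.6832
Σ(R_m − R̄_m)² = 325.0480  ⇒  Var(R_m) = 325.0480 / 5 = 65.0096
β = Cov / Var(R_m) = 69.6832 / 65.0096 = 1.0719
E(R) = R_f + β × MRP = 3.61% + 1.0719 × 6.83% = 10.93%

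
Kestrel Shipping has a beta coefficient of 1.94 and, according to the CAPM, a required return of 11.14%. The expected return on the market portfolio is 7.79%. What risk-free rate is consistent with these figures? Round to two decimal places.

E(R) = R_f + β(E(R_m) − R_f) = R_f(1 − β) + β·E(R_m)
11.14% = R_f × (1 − 1.94) + 1.94 × 7.79%
11.14% = R_f × -0.94 + 15.1126%
R_f = (11.14% − 15.1126%) / -0.94 = 4.23%

4.23%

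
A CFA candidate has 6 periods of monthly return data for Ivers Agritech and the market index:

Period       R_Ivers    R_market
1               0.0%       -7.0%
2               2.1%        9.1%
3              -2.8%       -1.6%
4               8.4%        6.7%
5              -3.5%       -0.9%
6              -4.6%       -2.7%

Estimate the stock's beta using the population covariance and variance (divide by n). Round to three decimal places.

Mean R_i = (0.0 + 2.1 − 2.8 + 8.4 − 3.5 − 4.6) / 6 = -0.0667%
Mean R_m = (-7.0 + 9.1 − 1.6 + 6.7 − 0.9 − 2.7) / 6 = 0.6000%
Σ(R_i − R̄_i)(R_m − R̄_m) = 95.6800  ⇒  Cov = 95.6800 / 6 = 15.9467
Σ(R_m − R̄_m)² = 185.2000  ⇒  Var(R_m) = 185.2000 / 6 = 30.8667
β = Cov / Var(R_m) = 15.9467 / 30.8667 = 0.5166

0.517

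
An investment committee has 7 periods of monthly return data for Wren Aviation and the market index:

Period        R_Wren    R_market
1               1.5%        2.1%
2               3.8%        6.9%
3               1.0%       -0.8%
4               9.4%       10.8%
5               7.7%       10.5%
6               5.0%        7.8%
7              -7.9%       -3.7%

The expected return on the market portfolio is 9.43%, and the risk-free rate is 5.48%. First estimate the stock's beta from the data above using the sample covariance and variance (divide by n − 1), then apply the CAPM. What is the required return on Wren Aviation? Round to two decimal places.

Mean R_i = (1.5 + 3.8 + 1.0 + 9.4 + 7.7 + 5.0 − 7.9) / 7 = 2.9286%
Mean R_m = (2.1 + 6.9 − 0.8 + 10.8 + 10.5 + 7.8 − 3.7) / 7 = 4.8000%
Σ(R_i − R̄_i)(R_m − R̄_m) = 180.7700  ⇒  Cov = 180.7700 / 6 = 30.1283
Σ(R_m − R̄_m)² = 192.8000  ⇒  Var(R_m) = 192.8000 / 6 = 32.1333
β = Cov / Var(R_m) = 30.1283 / 32.1333 = 0.9376
MRP = 9.43% − 5.48% = 3.95%
E(R) = R_f + β × MRP = 5.48% + 0.9376 × 3.95% = 9.18%

9.18%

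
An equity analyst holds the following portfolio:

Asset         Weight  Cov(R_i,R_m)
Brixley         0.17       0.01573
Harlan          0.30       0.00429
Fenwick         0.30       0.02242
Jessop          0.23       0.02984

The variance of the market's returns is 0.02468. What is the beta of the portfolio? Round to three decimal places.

0.711

β_Brixley = 0.01573 / 0.02468 = 0.6374
β_Harlan = 0.00429 / 0.02468 = 0.1738
β_Fenwick = 0.02242 / 0.02468 = 0.9084
β_Jessop = 0.02984 / 0.02468 = 1.2091
β_P = Σ w_i β_i = 0.17×0.6374 + 0.30×0.1738 + 0.30×0.9084 + 0.23×1.2091 = 0.7111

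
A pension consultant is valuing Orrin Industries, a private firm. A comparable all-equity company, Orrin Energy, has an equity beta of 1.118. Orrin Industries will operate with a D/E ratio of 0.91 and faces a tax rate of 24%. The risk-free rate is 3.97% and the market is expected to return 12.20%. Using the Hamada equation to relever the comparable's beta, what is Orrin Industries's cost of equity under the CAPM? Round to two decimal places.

19.53%

β_L = β_U × [1 + (1 − t)(D/E)] = 1.118 × [1 + (1 − 0.24) × 0.91]
    = 1.118 × [1 + 0.76 × 0.91] = 1.118 × 1.6916 = 1.8912
MRP = 12.20% − 3.97% = 8.23%
E(R) = R_f + β_L × MRP = 3.97% + 1.8912 × 8.23% = 19.53%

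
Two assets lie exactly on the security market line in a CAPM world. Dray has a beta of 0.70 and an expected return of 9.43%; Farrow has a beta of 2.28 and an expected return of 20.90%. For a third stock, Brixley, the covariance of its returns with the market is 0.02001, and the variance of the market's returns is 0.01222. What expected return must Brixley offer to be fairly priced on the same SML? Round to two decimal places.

MRP = (20.90% − 9.43%) / (2.28 − 0.70) = 7.2595%
R_f = 9.43% − 0.70 × 7.2595% = 4.3484%
β_Brixley = Cov / Var(R_m) = 0.02001 / 0.01222 = 1.6375
E(R_Brixley) = R_f + β × MRP = 4.3484% + 1.6375 × 7.2595% = 16.24%

16.24%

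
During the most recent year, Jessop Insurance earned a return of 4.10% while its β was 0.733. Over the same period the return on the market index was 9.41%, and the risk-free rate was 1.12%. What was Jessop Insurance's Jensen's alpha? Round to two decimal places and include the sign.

-3.10%

Market excess return = 9.41% − 1.12% = 8.29%
CAPM benchmark = R_f + β(R_m − R_f) = 1.12% + 0.733 × 8.29% = 7.19657%
α = actual − benchmark = 4.10% − 7.19657% = -3.10%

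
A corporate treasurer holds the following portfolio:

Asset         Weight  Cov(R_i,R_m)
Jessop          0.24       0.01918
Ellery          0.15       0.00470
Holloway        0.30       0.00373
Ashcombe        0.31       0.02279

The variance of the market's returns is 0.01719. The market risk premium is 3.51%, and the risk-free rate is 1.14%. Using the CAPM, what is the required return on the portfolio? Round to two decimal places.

3.89%

β_Jessop = 0.01918 / 0.01719 = 1.1158
β_Ellery = 0.00470 / 0.01719 = 0.2734
β_Holloway = 0.00373 / 0.01719 = 0.2170
β_Ashcombe = 0.02279 / 0.01719 = 1.3258
β_P = Σ w_i β_i = 0.24×1.1158 + 0.15×0.2734 + 0.30×0.2170 + 0.31×1.3258 = 0.7849
E(R_P) = R_f + β_P × MRP = 1.14% + 0.7849 × 3.51% = 3.89%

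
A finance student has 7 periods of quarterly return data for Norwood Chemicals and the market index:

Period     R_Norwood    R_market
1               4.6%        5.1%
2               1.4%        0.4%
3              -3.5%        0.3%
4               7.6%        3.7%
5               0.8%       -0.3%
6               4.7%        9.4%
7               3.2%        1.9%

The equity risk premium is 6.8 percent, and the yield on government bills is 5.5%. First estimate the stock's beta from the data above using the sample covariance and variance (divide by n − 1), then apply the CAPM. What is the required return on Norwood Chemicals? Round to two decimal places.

9.85%

Mean R_i = (4.6 + 1.4 − 3.5 + 7.6 + 0.8 + 4.7 + 3.2) / 7 = 2.6857%
Mean R_m = (5.1 + 0.4 + 0.3 + 3.7 − 0.3 + 9.4 + 1.9) / 7 = 2.9286%
Σ(R_i − R̄_i)(R_m − R̄_m) = 46.0529  ⇒  Cov = 46.0529 / 6 = 7.6755
Σ(R_m − R̄_m)² = 71.9743  ⇒  Var(R_m) = 71.9743 / 6 = 11.9957
β = Cov / Var(R_m) = 7.6755 / 11.9957 = 0.6399
E(R) = R_f + β × MRP = 5.5% + 0.6399 × 6.8% = 9.85%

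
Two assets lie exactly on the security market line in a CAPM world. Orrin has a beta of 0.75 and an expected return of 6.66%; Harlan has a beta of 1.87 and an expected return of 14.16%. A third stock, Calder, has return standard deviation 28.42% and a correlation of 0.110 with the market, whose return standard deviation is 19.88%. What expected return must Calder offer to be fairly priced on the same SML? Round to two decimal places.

2.69%

MRP = (14.16% − 6.66%) / (1.87 − 0.75) = 6.6964%
R_f = 6.66% − 0.75 × 6.6964% = 1.6377%
β_Calder = ρ·σ_i/σ_m = 0.110 × 28.42 / 19.88 = 0.1573
E(R_Calder) = R_f + β × MRP = 1.6377% + 0.1573 × 6.6964% = 2.69%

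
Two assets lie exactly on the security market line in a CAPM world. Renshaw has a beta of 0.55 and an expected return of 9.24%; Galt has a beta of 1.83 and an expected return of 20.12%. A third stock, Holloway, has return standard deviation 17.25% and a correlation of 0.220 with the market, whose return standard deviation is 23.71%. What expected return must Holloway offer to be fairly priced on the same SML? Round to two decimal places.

MRP = (20.12% − 9.24%) / (1.83 − 0.55) = 8.5000%
R_f = 9.24% − 0.55 × 8.5000% = 4.5650%
β_Holloway = ρ·σ_i/σ_m = 0.220 × 17.25 / 23.71 = 0.1601
E(R_Holloway) = R_f + β × MRP = 4.5650% + 0.1601 × 8.5000% = 5.93%

5.93%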